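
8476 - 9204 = -728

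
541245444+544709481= 1085954925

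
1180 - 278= 902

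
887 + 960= 1847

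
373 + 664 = 1037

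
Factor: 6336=2^6*3^2*11^1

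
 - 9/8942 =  - 1 + 8933/8942  =  - 0.00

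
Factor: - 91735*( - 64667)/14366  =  2^( - 1 )*5^1*7^1*11^ ( - 1 )*653^( - 1)* 2621^1*64667^1 =5932227245/14366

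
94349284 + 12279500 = 106628784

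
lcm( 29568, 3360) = 147840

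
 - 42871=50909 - 93780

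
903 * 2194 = 1981182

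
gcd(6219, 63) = 9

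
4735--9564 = 14299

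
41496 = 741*56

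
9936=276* 36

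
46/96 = 23/48 = 0.48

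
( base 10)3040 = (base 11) 2314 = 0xBE0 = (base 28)3og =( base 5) 44130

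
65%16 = 1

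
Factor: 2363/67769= 13^( - 2)*17^1*139^1*401^( - 1)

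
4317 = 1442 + 2875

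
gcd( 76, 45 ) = 1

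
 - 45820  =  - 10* 4582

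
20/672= 5/168  =  0.03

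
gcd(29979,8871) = 3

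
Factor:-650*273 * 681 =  - 120843450 =- 2^1*3^2*5^2*7^1*13^2*227^1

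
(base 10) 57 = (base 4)321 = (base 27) 23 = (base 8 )71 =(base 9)63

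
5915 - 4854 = 1061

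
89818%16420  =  7718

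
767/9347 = 59/719 = 0.08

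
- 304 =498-802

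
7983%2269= 1176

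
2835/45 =63  =  63.00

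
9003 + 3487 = 12490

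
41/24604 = 41/24604 = 0.00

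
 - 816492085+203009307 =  - 613482778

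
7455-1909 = 5546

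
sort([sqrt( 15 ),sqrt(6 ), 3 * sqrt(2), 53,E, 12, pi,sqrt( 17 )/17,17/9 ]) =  [ sqrt(17)/17,17/9, sqrt(6),E,  pi,sqrt( 15),3*sqrt(2 ),12, 53] 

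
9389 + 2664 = 12053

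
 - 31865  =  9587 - 41452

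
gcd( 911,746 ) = 1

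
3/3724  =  3/3724 = 0.00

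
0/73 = 0 = 0.00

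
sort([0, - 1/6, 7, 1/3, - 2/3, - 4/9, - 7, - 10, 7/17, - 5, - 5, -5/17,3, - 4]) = [ - 10, - 7, - 5, - 5,-4, - 2/3, - 4/9, - 5/17, - 1/6,0 , 1/3, 7/17, 3, 7]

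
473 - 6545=-6072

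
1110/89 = 12  +  42/89 = 12.47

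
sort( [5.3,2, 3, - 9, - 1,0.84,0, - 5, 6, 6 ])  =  [-9, - 5,-1 , 0 , 0.84,2,3,5.3, 6, 6 ] 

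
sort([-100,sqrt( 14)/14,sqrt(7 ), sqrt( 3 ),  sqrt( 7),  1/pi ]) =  [ - 100,sqrt(14)/14, 1/pi,sqrt( 3 ), sqrt(7), sqrt( 7)] 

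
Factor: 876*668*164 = 2^6*3^1* 41^1  *  73^1*167^1 = 95967552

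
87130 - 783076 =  - 695946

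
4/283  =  4/283= 0.01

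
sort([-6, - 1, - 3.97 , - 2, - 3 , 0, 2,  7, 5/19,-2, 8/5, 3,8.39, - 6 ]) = [-6, - 6, - 3.97, - 3, - 2, - 2,- 1, 0, 5/19, 8/5, 2, 3,7,  8.39 ]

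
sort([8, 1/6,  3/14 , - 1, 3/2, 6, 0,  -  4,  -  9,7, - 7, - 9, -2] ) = [ - 9,-9,  -  7 ,-4,-2, - 1,  0, 1/6,3/14,3/2, 6 , 7, 8] 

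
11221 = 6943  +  4278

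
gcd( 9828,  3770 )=26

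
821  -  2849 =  - 2028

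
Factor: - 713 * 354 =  - 2^1*3^1*23^1*31^1*59^1 = - 252402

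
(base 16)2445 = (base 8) 22105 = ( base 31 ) 9KG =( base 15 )2B40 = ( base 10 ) 9285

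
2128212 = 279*7628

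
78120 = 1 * 78120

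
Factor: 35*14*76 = 37240 = 2^3 * 5^1*7^2*19^1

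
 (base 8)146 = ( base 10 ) 102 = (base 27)3l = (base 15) 6C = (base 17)60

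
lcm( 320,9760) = 19520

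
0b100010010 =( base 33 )8A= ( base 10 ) 274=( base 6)1134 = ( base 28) 9M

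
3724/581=532/83=6.41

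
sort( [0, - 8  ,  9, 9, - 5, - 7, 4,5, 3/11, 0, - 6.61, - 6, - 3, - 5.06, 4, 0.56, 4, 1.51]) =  [ - 8, - 7,-6.61, - 6, - 5.06, - 5, - 3, 0,0, 3/11,0.56,1.51, 4,4, 4,5,9, 9] 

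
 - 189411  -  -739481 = 550070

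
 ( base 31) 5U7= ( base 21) d09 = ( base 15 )1A7C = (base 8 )13156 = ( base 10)5742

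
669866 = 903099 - 233233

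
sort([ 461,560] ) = [461, 560 ]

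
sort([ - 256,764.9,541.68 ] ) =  [- 256 , 541.68,764.9 ] 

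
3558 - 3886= -328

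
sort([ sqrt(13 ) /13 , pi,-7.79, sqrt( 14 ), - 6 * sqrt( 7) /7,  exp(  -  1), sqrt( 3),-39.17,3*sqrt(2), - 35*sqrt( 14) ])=[  -  35*sqrt (14),-39.17, - 7.79 ,-6*sqrt(7) /7,sqrt ( 13 ) /13,  exp(-1),  sqrt ( 3) , pi, sqrt( 14 ), 3 * sqrt(2) ]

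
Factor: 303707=31^1* 97^1 * 101^1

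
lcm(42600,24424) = 1831800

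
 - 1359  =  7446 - 8805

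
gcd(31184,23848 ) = 8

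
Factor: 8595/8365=1719/1673= 3^2*7^( - 1) *191^1 * 239^(-1 ) 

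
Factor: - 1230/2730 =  - 41/91  =  -7^( - 1 )*13^( - 1 )*41^1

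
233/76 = 233/76 = 3.07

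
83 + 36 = 119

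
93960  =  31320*3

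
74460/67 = 74460/67 = 1111.34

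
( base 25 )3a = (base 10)85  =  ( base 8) 125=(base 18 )4d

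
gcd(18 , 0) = 18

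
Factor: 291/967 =3^1*97^1*967^( - 1)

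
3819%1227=138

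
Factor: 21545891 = 277^1*77783^1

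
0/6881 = 0 = 0.00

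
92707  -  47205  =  45502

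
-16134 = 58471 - 74605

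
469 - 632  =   - 163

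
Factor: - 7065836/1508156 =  - 13^( - 2 )*  23^(-1)*97^( - 1)*1766459^1 =-  1766459/377039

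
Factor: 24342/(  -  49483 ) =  - 2^1*3^1*7^(  -  1 )*4057^1*  7069^( - 1 )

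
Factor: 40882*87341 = 2^1*167^1*523^1*20441^1 =3570674762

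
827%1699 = 827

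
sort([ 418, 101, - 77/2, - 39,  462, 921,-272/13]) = [ - 39, - 77/2,  -  272/13, 101, 418, 462,  921 ]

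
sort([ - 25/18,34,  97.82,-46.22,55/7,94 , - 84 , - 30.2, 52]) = [ - 84 , - 46.22, - 30.2, - 25/18, 55/7,  34,  52, 94,97.82]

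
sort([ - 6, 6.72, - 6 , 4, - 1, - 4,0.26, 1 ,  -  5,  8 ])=[-6, - 6,  -  5, - 4, - 1,0.26,1,4,6.72 , 8]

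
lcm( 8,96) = 96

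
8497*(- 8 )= -67976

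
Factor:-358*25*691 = - 2^1 *5^2*179^1*691^1 = - 6184450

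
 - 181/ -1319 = 181/1319=0.14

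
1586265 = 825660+760605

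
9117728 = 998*9136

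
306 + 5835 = 6141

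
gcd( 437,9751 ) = 1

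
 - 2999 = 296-3295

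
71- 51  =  20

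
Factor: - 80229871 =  - 2729^1*29399^1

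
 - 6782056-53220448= - 60002504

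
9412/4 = 2353= 2353.00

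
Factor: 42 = 2^1*3^1*7^1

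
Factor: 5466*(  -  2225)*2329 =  - 2^1*3^1 *5^2*17^1 * 89^1*137^1*911^1 = - 28324948650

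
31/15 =2 + 1/15 = 2.07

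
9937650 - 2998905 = 6938745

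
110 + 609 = 719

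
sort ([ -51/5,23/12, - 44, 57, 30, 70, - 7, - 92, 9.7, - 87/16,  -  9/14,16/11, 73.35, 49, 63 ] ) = [ - 92, - 44, - 51/5, - 7,-87/16, - 9/14, 16/11,23/12,9.7,  30, 49,57, 63,  70,73.35]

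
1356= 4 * 339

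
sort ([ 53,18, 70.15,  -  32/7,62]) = [ - 32/7,18 , 53, 62,70.15] 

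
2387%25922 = 2387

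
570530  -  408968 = 161562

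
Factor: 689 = 13^1*53^1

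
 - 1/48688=- 1/48688 = - 0.00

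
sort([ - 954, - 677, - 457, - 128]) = [ - 954, - 677, -457, - 128 ]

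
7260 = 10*726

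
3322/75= 44 + 22/75=44.29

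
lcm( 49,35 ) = 245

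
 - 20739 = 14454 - 35193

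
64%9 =1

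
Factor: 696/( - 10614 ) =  - 2^2 * 61^( - 1) =- 4/61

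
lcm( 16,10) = 80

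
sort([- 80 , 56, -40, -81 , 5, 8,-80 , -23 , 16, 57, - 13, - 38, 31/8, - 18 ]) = [ - 81,  -  80, - 80, -40,-38,-23, - 18, - 13,  31/8,  5,  8,  16, 56, 57]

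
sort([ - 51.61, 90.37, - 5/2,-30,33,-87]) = [ - 87, - 51.61 , - 30, - 5/2,33,90.37]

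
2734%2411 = 323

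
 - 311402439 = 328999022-640401461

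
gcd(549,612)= 9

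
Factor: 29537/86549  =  23^( - 1)*53^(  -  1)*71^( - 1)* 29537^1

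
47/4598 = 47/4598 = 0.01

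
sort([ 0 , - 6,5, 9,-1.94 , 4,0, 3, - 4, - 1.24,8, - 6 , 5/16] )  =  [ - 6,- 6,  -  4, - 1.94, - 1.24,0, 0,5/16, 3, 4 , 5,8, 9 ] 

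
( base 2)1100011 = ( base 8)143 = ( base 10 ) 99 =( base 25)3O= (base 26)3L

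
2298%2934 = 2298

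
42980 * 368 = 15816640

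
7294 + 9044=16338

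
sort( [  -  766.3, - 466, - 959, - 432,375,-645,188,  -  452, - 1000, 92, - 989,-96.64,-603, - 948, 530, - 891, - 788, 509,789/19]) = [  -  1000, - 989,  -  959,-948, -891, - 788, - 766.3, - 645, - 603, - 466, - 452, - 432, - 96.64,  789/19, 92,188, 375, 509,530 ] 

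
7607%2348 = 563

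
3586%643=371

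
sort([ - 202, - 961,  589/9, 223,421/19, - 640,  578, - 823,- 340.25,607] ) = [ - 961, - 823, - 640, - 340.25, - 202,421/19,589/9,223, 578,607]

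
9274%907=204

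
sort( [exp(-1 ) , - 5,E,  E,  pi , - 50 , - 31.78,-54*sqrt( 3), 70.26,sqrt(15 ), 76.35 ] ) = [ - 54 *sqrt (3 ),-50, - 31.78, - 5,exp( - 1 ), E,E,  pi,sqrt( 15 ),70.26, 76.35] 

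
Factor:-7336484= - 2^2*103^1*17807^1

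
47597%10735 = 4657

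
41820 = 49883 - 8063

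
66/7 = 9 + 3/7 = 9.43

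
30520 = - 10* ( -3052 ) 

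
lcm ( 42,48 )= 336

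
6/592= 3/296  =  0.01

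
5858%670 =498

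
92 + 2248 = 2340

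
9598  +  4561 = 14159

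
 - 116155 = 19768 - 135923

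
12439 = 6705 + 5734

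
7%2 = 1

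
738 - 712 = 26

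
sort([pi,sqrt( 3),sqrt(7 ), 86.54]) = [ sqrt( 3), sqrt (7), pi,86.54] 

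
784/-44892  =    -  196/11223 = -0.02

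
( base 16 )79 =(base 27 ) 4D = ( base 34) 3J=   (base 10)121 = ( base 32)3P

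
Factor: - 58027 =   -  58027^1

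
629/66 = 9+35/66 =9.53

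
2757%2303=454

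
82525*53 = 4373825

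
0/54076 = 0 = 0.00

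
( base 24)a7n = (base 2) 1011100111111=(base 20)EHB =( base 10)5951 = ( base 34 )551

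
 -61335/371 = - 61335/371 = - 165.32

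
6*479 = 2874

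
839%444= 395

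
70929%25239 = 20451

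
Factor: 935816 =2^3*7^1*17^1*983^1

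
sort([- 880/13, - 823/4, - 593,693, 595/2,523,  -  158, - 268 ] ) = [- 593, -268, -823/4,-158, - 880/13, 595/2, 523 , 693]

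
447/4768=3/32= 0.09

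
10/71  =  10/71= 0.14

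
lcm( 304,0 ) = 0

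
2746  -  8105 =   -  5359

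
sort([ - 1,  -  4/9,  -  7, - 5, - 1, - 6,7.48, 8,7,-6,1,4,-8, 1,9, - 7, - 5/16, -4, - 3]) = [-8, - 7,-7, - 6,-6, - 5, - 4, - 3, - 1 , - 1, - 4/9, - 5/16,1,1, 4, 7,7.48,8,9 ] 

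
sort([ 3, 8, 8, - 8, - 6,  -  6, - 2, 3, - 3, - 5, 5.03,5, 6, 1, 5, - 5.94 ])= [-8, - 6,-6 , - 5.94,  -  5, - 3, - 2, 1,3, 3, 5, 5,5.03,6,8, 8]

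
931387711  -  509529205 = 421858506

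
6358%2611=1136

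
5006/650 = 2503/325 = 7.70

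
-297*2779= -825363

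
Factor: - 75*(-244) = 2^2*3^1*5^2*61^1 = 18300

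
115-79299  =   - 79184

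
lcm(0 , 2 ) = 0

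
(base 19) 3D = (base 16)46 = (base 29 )2C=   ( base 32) 26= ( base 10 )70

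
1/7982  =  1/7982= 0.00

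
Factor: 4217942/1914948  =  2108971/957474= 2^(  -  1)*3^ (-3)*7^( - 1)*17^( - 1)*149^( - 1) * 1171^1*1801^1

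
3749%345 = 299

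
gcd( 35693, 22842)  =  1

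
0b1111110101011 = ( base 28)a9f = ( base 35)6LM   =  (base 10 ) 8107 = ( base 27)B37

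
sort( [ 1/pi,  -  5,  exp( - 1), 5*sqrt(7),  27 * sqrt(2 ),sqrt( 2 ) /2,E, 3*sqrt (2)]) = [ - 5,  1/pi, exp( - 1),sqrt(2 )/2, E,3*sqrt(2 ),5*sqrt(7),  27 * sqrt(2) ] 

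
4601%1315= 656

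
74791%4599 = 1207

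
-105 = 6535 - 6640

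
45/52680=3/3512= 0.00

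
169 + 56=225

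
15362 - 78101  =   - 62739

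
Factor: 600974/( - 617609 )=-2^1*11^1*43^(  -  1)*53^( - 1 )*59^1*271^( - 1 )*463^1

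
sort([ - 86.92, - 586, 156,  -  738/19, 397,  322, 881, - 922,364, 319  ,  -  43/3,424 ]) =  [ - 922, - 586,-86.92, - 738/19, - 43/3,156,319, 322,364,397, 424, 881]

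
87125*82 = 7144250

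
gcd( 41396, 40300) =4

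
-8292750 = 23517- 8316267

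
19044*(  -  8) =  -  152352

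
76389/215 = 76389/215 = 355.30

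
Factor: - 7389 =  - 3^2*821^1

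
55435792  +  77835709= 133271501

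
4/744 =1/186 = 0.01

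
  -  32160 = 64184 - 96344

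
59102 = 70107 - 11005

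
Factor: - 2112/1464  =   - 88/61  =  - 2^3*11^1*61^(-1)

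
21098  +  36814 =57912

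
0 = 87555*0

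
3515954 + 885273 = 4401227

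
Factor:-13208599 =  - 131^1 * 100829^1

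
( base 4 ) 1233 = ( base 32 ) 3F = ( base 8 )157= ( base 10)111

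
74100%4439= 3076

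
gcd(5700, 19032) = 12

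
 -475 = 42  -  517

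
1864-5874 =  - 4010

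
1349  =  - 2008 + 3357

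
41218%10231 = 294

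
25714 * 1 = 25714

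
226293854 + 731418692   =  957712546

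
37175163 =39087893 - 1912730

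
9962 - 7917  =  2045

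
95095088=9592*9914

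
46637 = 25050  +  21587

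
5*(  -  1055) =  - 5275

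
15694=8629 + 7065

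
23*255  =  5865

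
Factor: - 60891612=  -2^2*3^1*43^1*199^1*593^1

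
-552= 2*( - 276 )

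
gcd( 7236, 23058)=54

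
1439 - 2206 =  - 767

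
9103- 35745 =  - 26642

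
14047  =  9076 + 4971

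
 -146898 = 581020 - 727918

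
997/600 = 997/600= 1.66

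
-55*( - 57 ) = 3135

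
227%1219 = 227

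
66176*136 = 8999936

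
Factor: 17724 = 2^2*3^1* 7^1*  211^1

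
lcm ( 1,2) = 2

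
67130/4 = 33565/2= 16782.50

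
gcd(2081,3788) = 1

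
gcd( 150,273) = 3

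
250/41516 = 125/20758 = 0.01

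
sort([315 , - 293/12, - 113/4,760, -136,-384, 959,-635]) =[ -635,  -  384, - 136, - 113/4, - 293/12 , 315,760,959 ] 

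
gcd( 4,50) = 2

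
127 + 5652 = 5779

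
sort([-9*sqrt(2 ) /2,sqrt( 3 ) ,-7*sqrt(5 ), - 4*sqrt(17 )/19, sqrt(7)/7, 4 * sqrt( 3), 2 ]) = [-7*sqrt( 5), - 9*sqrt (2 )/2,- 4 *sqrt (17 )/19, sqrt( 7 ) /7,  sqrt(3 ) , 2,4*sqrt(3 ) ]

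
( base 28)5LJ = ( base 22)97h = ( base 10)4527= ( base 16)11AF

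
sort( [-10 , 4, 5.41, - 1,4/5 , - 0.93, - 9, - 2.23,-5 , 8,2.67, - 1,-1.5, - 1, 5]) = [-10, - 9,  -  5, - 2.23, -1.5 , - 1, - 1, - 1, - 0.93,  4/5,2.67,4,5, 5.41, 8]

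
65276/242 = 269 + 89/121 = 269.74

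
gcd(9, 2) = 1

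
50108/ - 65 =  - 50108/65 = -770.89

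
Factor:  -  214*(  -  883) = 2^1*107^1*883^1 = 188962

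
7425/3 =2475= 2475.00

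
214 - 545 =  - 331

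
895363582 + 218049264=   1113412846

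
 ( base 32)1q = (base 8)72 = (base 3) 2011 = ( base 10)58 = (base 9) 64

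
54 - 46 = 8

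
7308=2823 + 4485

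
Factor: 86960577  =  3^1*11^1*43^1*61283^1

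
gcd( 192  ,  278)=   2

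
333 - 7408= - 7075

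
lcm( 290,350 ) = 10150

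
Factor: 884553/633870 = 2^(-1)*3^( - 1 )*5^( - 1 )* 43^1*6857^1*7043^ ( - 1 ) = 294851/211290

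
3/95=3/95  =  0.03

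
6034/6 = 3017/3=1005.67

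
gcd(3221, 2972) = 1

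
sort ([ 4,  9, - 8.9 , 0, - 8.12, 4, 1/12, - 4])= [ - 8.9,  -  8.12, - 4,0, 1/12, 4, 4, 9]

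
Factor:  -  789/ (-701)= 3^1*263^1*701^( -1)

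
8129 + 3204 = 11333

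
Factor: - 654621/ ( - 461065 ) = 717/505 = 3^1*5^(-1 ) * 101^( - 1 ) * 239^1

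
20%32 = 20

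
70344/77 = 913+43/77 = 913.56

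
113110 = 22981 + 90129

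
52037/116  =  448 +69/116  =  448.59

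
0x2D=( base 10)45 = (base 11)41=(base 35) 1a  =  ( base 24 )1L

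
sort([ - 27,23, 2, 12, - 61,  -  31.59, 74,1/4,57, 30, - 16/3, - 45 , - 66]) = [ - 66, - 61, - 45, - 31.59, - 27,- 16/3, 1/4, 2,12,  23, 30, 57, 74]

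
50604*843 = 42659172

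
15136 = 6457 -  - 8679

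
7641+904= 8545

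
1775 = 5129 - 3354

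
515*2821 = 1452815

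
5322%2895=2427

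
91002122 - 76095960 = 14906162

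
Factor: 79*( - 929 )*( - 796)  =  2^2*79^1*199^1*929^1 = 58419236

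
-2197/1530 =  - 2197/1530 = - 1.44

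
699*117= 81783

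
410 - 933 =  - 523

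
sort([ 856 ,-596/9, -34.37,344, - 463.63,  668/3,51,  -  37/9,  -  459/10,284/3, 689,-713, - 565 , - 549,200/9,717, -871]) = [ - 871,- 713, - 565, - 549,-463.63, - 596/9,  -  459/10, - 34.37, - 37/9,200/9, 51 , 284/3, 668/3,344, 689,717,856 ]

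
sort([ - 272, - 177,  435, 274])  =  [ - 272, - 177,274, 435 ]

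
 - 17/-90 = 17/90 = 0.19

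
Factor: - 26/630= - 13/315 = -3^( - 2)* 5^(-1) * 7^(- 1 ) *13^1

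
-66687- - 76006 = 9319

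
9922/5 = 9922/5 =1984.40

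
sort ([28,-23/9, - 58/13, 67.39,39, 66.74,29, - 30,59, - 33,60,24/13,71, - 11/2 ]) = [-33,  -  30, - 11/2,-58/13,-23/9,24/13,28,  29,39,59,60,66.74,67.39, 71]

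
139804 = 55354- - 84450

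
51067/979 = 51067/979 = 52.16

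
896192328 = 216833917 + 679358411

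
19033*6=114198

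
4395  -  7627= - 3232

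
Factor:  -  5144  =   - 2^3*643^1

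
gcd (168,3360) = 168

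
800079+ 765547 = 1565626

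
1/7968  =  1/7968 = 0.00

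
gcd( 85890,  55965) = 105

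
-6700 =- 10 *670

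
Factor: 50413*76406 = 2^1*11^2*23^1*151^1*4583^1 =3851855678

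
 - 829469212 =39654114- 869123326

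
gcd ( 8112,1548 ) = 12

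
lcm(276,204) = 4692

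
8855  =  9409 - 554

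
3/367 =3/367  =  0.01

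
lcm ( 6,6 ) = 6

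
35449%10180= 4909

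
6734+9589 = 16323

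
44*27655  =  1216820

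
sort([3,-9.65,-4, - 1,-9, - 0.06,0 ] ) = [ - 9.65,-9, -4,-1, - 0.06, 0, 3]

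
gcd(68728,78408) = 968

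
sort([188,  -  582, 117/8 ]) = [ - 582,117/8, 188]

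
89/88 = 1 + 1/88 = 1.01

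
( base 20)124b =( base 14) 3351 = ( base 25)e5g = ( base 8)21273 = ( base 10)8891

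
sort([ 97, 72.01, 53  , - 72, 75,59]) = [ - 72, 53, 59, 72.01,75,97]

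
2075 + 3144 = 5219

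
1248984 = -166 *( - 7524) 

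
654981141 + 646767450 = 1301748591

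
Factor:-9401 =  - 7^1*17^1*79^1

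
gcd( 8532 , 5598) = 18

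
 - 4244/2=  - 2122 = -2122.00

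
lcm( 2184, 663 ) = 37128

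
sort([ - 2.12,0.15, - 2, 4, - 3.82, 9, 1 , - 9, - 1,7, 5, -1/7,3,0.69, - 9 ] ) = [- 9, - 9, - 3.82,-2.12 , - 2,-1 ,-1/7,0.15,0.69,1, 3,4,5,7,9 ] 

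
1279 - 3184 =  - 1905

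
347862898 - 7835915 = 340026983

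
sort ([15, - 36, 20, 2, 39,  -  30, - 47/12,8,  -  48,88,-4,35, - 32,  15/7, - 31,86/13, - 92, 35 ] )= [- 92, - 48, - 36, - 32,-31, - 30,- 4, - 47/12, 2, 15/7,86/13 , 8,15,20 , 35,  35, 39,88 ]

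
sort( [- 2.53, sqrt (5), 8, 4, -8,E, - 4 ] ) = [-8, - 4,  -  2.53,sqrt( 5) , E , 4,  8]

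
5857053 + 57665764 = 63522817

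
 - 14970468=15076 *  ( - 993)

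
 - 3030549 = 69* ( - 43921) 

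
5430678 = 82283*66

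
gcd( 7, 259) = 7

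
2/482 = 1/241 =0.00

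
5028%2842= 2186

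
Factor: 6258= 2^1 *3^1*7^1*149^1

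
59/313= 59/313 = 0.19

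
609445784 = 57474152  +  551971632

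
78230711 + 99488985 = 177719696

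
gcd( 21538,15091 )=1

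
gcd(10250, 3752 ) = 2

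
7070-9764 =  - 2694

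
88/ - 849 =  - 1  +  761/849  =  - 0.10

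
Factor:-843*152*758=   -  97127088  =  -  2^4*3^1*19^1*281^1 * 379^1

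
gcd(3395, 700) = 35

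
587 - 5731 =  - 5144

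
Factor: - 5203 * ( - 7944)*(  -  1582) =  -65388223824 = -2^4 * 3^1*7^1*11^2*43^1*113^1*331^1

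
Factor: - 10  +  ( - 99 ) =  -109=- 109^1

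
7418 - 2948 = 4470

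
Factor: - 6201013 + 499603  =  -2^1*3^2 *5^1*11^1*13^1*443^1= - 5701410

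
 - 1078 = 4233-5311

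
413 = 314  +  99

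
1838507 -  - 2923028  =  4761535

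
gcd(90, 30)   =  30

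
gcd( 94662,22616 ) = 2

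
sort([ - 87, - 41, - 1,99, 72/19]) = [ - 87,  -  41, - 1,  72/19, 99 ] 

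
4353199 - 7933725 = -3580526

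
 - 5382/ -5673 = 1794/1891 = 0.95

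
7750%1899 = 154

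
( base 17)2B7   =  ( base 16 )304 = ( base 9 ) 1047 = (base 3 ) 1001121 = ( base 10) 772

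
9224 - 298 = 8926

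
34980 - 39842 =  - 4862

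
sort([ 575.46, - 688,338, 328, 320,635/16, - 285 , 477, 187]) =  [ - 688, - 285,635/16, 187,320, 328, 338, 477,575.46 ] 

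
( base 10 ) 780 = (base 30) Q0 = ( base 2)1100001100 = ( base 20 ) 1j0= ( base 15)370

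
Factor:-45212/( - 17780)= 5^( - 1) * 7^(-1 )*89^1 = 89/35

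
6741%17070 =6741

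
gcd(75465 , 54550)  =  5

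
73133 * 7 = 511931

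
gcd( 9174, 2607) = 33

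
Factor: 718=2^1*359^1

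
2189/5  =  2189/5 = 437.80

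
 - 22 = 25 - 47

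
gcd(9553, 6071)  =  1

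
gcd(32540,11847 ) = 1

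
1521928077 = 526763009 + 995165068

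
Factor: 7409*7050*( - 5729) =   -  299245435050 = -  2^1*3^1*5^2*17^1*31^1*47^1*239^1 * 337^1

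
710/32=22+ 3/16 = 22.19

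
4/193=4/193 = 0.02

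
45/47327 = 45/47327  =  0.00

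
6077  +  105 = 6182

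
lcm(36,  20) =180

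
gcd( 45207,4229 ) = 1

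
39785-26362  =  13423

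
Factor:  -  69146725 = - 5^2*79^1*157^1*223^1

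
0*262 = 0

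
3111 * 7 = 21777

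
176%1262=176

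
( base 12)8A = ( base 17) 64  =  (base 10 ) 106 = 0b1101010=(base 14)78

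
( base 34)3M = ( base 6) 324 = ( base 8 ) 174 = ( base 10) 124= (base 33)3p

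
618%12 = 6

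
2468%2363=105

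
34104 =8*4263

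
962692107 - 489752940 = 472939167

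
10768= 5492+5276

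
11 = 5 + 6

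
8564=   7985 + 579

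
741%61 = 9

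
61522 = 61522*1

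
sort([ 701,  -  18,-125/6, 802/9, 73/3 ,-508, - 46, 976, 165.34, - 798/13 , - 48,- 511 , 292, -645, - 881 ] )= [ - 881,  -  645, - 511 ,-508, - 798/13,  -  48 ,-46 , - 125/6,-18,73/3,  802/9, 165.34, 292,701, 976] 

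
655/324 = 2 + 7/324 = 2.02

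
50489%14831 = 5996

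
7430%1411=375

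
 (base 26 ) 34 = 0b1010010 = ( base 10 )82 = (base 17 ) 4E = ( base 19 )46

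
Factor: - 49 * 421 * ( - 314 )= 2^1 * 7^2*157^1*421^1=6477506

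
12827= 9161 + 3666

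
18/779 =18/779 =0.02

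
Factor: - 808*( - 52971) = 2^3*3^1*101^1*17657^1 = 42800568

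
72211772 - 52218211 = 19993561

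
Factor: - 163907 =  - 61^1*2687^1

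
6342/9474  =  1057/1579 = 0.67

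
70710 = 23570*3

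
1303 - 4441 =-3138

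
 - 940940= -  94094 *10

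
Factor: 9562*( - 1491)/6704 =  - 2^( - 3) * 3^1*  7^2*71^1*419^( - 1)  *683^1 = - 7128471/3352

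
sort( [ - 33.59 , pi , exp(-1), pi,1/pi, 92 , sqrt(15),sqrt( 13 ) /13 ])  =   [ - 33.59, sqrt(13)/13, 1/pi, exp( - 1 ),pi,pi, sqrt( 15 ),92 ] 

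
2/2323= 2/2323 = 0.00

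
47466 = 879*54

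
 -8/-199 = 8/199=0.04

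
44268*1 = 44268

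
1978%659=1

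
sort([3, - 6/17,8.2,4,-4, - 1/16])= [-4, - 6/17 , - 1/16, 3, 4,8.2]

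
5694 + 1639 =7333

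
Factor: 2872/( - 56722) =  - 4/79 = - 2^2*79^( - 1 )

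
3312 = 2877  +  435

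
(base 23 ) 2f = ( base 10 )61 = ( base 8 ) 75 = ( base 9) 67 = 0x3D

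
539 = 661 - 122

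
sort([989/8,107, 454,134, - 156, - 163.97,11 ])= [ - 163.97, - 156,11,107, 989/8, 134, 454]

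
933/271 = 3 + 120/271 = 3.44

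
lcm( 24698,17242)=913826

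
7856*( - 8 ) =-62848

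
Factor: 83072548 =2^2*13^1*37^1*43177^1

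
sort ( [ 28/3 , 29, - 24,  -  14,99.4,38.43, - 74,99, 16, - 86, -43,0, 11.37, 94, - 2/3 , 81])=[ - 86, - 74, - 43, - 24, - 14, - 2/3, 0,28/3,11.37,16,  29, 38.43 , 81, 94,  99,99.4] 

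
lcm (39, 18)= 234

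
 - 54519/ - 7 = 54519/7 = 7788.43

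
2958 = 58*51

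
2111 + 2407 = 4518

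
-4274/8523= - 1 + 4249/8523 = - 0.50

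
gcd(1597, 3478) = 1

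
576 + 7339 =7915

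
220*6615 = 1455300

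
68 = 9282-9214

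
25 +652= 677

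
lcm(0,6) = 0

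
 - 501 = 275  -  776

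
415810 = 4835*86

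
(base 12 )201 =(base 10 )289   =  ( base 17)100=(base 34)8h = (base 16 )121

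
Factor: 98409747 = 3^1 * 79^1*415231^1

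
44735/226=44735/226 = 197.94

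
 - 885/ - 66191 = 885/66191 = 0.01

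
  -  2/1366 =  - 1/683  =  - 0.00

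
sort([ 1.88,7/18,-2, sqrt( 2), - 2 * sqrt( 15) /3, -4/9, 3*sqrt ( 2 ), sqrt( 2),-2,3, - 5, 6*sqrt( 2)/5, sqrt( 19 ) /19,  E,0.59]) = [ - 5, - 2*sqrt( 15)/3,-2, - 2 , -4/9, sqrt(19 )/19, 7/18, 0.59, sqrt( 2), sqrt( 2), 6*sqrt(2)/5,1.88,E, 3,3*sqrt(2) ]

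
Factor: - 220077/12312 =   -  2^( - 3)*11^1  *13^1 = - 143/8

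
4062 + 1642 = 5704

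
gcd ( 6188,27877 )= 1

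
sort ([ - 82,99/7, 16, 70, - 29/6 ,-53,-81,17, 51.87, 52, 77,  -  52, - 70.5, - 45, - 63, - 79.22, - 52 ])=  [ - 82, - 81, - 79.22, - 70.5, - 63, -53, - 52,- 52, - 45, - 29/6, 99/7, 16, 17,51.87,52, 70, 77] 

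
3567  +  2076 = 5643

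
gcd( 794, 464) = 2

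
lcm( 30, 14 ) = 210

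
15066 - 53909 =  - 38843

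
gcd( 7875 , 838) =1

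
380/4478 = 190/2239 = 0.08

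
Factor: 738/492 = 2^(-1 )* 3^1=3/2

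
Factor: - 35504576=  - 2^6 * 554759^1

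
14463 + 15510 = 29973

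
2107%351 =1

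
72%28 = 16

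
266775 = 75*3557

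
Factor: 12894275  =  5^2 * 515771^1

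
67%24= 19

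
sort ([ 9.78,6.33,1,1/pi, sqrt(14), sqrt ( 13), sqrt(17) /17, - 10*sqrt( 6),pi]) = [ - 10*sqrt(6),sqrt(17) /17,1/pi,1,pi , sqrt( 13), sqrt( 14),  6.33, 9.78] 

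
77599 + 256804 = 334403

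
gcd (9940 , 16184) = 28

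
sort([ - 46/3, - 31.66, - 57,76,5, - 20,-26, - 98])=[ - 98, - 57, - 31.66, - 26, - 20,-46/3,5,76] 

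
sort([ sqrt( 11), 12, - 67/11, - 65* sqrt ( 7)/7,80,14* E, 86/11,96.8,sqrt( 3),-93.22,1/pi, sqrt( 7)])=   [ - 93.22,-65*sqrt( 7) /7, - 67/11, 1/pi,sqrt(3) , sqrt( 7 ), sqrt( 11), 86/11, 12,14*E,80,96.8]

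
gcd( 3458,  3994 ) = 2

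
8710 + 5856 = 14566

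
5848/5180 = 1462/1295 = 1.13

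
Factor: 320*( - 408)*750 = -2^10*3^2*5^4 * 17^1 = -97920000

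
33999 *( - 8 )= - 271992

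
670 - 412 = 258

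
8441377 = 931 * 9067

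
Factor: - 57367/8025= - 3^ ( - 1 )*5^( - 2 )*107^( - 1)*57367^1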